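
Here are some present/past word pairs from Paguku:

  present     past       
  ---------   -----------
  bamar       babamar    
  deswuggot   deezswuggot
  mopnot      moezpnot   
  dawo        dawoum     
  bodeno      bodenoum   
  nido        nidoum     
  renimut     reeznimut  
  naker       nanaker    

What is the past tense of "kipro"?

bodeno and deswuggot both have last vowel 'o' yet inflect differently (bodenoum, deezswuggot), so the last vowel is not what conditions the rule; the final letter is.
"kipro" ends in -o. The stems ending in -o (bodeno → bodenoum, dawo → dawoum, nido → nidoum) add -um.
The other patterns: stems ending in -t insert -ez- after the first vowel; stems ending in -r repeat the first consonant+vowel as a prefix.
So kipro → kiproum.

kiproum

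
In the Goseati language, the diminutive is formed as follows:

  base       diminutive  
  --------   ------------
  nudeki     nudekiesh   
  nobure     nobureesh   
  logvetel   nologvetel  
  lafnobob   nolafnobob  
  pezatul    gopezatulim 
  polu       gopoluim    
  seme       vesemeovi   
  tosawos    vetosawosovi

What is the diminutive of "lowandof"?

nolowandof

logvetel and pezatul both end in -l yet inflect differently (nologvetel, gopezatulim), so the final letter is not what conditions the rule; the first letter is.
"lowandof" begins with l-. The stems beginning with l- (logvetel → nologvetel, lafnobob → nolafnobob) add the prefix no-.
So lowandof → nolowandof.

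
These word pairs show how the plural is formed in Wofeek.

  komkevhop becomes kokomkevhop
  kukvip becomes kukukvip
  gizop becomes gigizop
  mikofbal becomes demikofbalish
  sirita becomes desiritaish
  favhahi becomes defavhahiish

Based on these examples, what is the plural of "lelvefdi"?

kukvip and favhahi both have last vowel 'i' yet inflect differently (kukukvip, defavhahiish), so the last vowel is not what conditions the rule; the final letter is.
"lelvefdi" ends in -i. The one such stem in the data (favhahi → defavhahiish) adds de- … -ish around the stem, so the same rule applies.
So lelvefdi → delelvefdiish.

delelvefdiish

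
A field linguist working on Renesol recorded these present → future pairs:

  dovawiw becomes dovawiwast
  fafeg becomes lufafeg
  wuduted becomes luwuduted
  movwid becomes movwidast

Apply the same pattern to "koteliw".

koteliwast

wuduted and movwid both end in -d yet inflect differently (luwuduted, movwidast), so the final letter is not what conditions the rule; the last vowel is.
"koteliw" has last vowel 'i'. The stems whose last vowel is 'i' (dovawiw → dovawiwast, movwid → movwidast) add -ast.
The other pattern: stems whose last vowel is 'e' add the prefix lu-.
So koteliw → koteliwast.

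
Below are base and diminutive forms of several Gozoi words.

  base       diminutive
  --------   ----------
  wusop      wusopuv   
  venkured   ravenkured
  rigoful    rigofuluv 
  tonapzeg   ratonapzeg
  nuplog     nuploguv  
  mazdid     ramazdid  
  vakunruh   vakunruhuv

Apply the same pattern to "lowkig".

ralowkig

tonapzeg and nuplog both end in -g yet inflect differently (ratonapzeg, nuploguv), so the final letter is not what conditions the rule; the last vowel is.
"lowkig" has last vowel 'i'. The one such stem in the data (mazdid → ramazdid) adds the prefix ra-, so the same rule applies.
The other pattern: stems whose last vowel is 'o' or 'u' add -uv.
So lowkig → ralowkig.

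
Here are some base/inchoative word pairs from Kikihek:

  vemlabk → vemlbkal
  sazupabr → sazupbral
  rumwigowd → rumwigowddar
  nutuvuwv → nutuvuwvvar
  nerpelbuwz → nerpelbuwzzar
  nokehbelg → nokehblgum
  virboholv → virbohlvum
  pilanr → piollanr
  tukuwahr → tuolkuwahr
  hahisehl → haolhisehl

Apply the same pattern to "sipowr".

sipowrrar

nutuvuwv and virboholv both end in -v yet inflect differently (nutuvuwvvar, virbohlvum), so the final letter is not what conditions the rule; the second-to-last letter is.
"sipowr" has second-to-last letter 'w'. The stems whose second-to-last letter is 'w' (rumwigowd → rumwigowddar, nutuvuwv → nutuvuwvvar, nerpelbuwz → nerpelbuwzzar) double the final consonant and add -ar.
So sipowr → sipowrrar.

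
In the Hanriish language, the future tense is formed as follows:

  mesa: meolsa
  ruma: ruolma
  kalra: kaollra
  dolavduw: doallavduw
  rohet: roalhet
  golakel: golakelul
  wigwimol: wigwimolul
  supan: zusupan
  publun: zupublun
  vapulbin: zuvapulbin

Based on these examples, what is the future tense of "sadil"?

sadilul

"sadil" ends in -l. The stems ending in -l (golakel → golakelul, wigwimol → wigwimolul) add -ul.
The other patterns: stems ending in -a insert -ol- after the first vowel; stems ending in -t or -w insert -al- after the first vowel; stems ending in -n add the prefix zu-.
So sadil → sadilul.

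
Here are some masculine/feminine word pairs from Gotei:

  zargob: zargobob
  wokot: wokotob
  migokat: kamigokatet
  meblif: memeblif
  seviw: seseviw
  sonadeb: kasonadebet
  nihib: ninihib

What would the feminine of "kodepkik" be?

kokodepkik

nihib and zargob both end in -b yet inflect differently (ninihib, zargobob), so the final letter is not what conditions the rule; the last vowel is.
"kodepkik" has last vowel 'i'. The stems whose last vowel is 'i' (seviw → seseviw, meblif → memeblif, nihib → ninihib) repeat the first consonant+vowel as a prefix.
The other patterns: stems whose last vowel is 'o' add -ob; stems whose last vowel is 'a' or 'e' add ka- … -et around the stem.
So kodepkik → kokodepkik.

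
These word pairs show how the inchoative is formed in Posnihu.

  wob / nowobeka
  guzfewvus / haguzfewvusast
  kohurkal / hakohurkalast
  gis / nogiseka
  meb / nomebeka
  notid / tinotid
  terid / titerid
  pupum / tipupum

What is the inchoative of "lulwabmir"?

halulwabmirast

gis and guzfewvus both end in -s yet inflect differently (nogiseka, haguzfewvusast), so the final letter is not what conditions the rule; the number of vowels is.
"lulwabmir" has 3 vowels. The stems with 3 vowels (guzfewvus → haguzfewvusast, kohurkal → hakohurkalast) add ha- … -ast around the stem.
The other patterns: stems with 1 vowel add no- … -eka around the stem; stems with 2 vowels add the prefix ti-.
So lulwabmir → halulwabmirast.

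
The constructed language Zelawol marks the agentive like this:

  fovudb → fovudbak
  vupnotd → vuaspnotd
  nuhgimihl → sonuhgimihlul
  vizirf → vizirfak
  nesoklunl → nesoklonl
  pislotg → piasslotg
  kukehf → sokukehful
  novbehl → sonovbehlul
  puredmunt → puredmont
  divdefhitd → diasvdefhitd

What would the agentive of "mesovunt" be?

mesovont

nuhgimihl and nesoklunl both end in -l yet inflect differently (sonuhgimihlul, nesoklonl), so the final letter is not what conditions the rule; the second-to-last letter is.
"mesovunt" has second-to-last letter 'n'. The stems whose second-to-last letter is 'n' (puredmunt → puredmont, nesoklunl → nesoklonl) change the last vowel to 'o'.
The other patterns: stems whose second-to-last letter is 'h' add so- … -ul around the stem; stems whose second-to-last letter is 't' insert -as- after the first vowel; stems whose second-to-last letter is 'd' or 'r' add -ak.
So mesovunt → mesovont.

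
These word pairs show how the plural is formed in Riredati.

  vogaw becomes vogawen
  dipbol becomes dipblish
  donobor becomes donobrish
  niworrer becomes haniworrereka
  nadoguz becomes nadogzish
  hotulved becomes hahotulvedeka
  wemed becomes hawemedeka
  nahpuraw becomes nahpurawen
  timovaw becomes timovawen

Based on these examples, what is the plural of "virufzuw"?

virufzwish

"virufzuw" has last vowel 'u'. The one such stem in the data (nadoguz → nadogzish) deletes the last vowel and adds -ish (as do donobor, dipbol), so the same rule applies.
The other patterns: stems whose last vowel is 'e' add ha- … -eka around the stem; stems whose last vowel is 'a' add -en.
So virufzuw → virufzwish.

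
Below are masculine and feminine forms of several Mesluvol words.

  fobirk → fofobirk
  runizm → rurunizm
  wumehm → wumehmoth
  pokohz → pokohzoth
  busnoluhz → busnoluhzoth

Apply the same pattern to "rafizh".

"rafizh" has second-to-last letter 'z'. The one such stem in the data (runizm → rurunizm) repeats the first consonant+vowel as a prefix (as does fobirk), so the same rule applies.
So rafizh → rarafizh.

rarafizh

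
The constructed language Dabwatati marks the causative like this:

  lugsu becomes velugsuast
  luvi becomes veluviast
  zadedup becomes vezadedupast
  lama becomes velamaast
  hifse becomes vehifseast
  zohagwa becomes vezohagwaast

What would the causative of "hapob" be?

Every pair shown (lugsu → velugsuast, luvi → veluviast, zadedup → vezadedupast, …) follows the same rule: add ve- … -ast around the stem.
So hapob → vehapobast.

vehapobast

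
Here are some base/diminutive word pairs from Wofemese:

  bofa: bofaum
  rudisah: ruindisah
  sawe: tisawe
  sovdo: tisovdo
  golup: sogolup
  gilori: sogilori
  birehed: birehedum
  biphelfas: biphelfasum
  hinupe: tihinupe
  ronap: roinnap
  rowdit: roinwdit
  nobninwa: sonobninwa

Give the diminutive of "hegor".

ronap and golup both end in -p yet inflect differently (roinnap, sogolup), so the final letter is not what conditions the rule; the first letter is.
"hegor" begins with h-. The one such stem in the data (hinupe → tihinupe) adds the prefix ti-, so the same rule applies.
The other patterns: stems beginning with b- add -um; stems beginning with r- insert -in- after the first vowel; stems beginning with g- or n- add the prefix so-.
So hegor → tihegor.

tihegor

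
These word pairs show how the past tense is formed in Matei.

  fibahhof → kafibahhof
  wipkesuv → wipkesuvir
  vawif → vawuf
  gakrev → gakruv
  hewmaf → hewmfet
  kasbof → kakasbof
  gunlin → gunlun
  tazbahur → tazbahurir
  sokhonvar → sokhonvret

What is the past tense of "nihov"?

kanihov

hewmaf and kasbof both end in -f yet inflect differently (hewmfet, kakasbof), so the final letter is not what conditions the rule; the last vowel is.
"nihov" has last vowel 'o'. The stems whose last vowel is 'o' (kasbof → kakasbof, fibahhof → kafibahhof) add the prefix ka-.
The other patterns: stems whose last vowel is 'a' delete the last vowel and add -et; stems whose last vowel is 'u' add -ir; stems whose last vowel is 'e' or 'i' change the last vowel to 'u'.
So nihov → kanihov.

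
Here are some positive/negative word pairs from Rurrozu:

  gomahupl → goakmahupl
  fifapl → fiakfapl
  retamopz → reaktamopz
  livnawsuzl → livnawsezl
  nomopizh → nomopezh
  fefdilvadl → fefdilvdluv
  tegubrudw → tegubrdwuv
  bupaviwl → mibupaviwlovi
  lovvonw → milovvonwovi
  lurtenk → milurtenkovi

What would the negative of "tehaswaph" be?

teakhaswaph

gomahupl and livnawsuzl both end in -l yet inflect differently (goakmahupl, livnawsezl), so the final letter is not what conditions the rule; the second-to-last letter is.
"tehaswaph" has second-to-last letter 'p'. The stems whose second-to-last letter is 'p' (gomahupl → goakmahupl, fifapl → fiakfapl, retamopz → reaktamopz) insert -ak- after the first vowel.
So tehaswaph → teakhaswaph.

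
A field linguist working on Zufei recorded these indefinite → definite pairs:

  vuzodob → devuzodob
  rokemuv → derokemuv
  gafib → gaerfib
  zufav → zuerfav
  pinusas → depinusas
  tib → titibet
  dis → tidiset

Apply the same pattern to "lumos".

tib and gafib both end in -b yet inflect differently (titibet, gaerfib), so the final letter is not what conditions the rule; the number of vowels is.
"lumos" has 2 vowels. The stems with 2 vowels (gafib → gaerfib, zufav → zuerfav) insert -er- after the first vowel.
The other patterns: stems with 1 vowel add ti- … -et around the stem; stems with 3 vowels add the prefix de-.
So lumos → luermos.

luermos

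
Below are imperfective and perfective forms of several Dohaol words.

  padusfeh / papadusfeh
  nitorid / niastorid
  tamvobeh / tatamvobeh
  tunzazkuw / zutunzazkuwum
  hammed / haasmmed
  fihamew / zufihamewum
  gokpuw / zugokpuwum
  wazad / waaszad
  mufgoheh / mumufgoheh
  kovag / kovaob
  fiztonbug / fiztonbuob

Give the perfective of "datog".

datoob

kovag and wazad both have last vowel 'a' yet inflect differently (kovaob, waaszad), so the last vowel is not what conditions the rule; the final letter is.
"datog" ends in -g. The stems ending in -g (kovag → kovaob, fiztonbug → fiztonbuob) drop the final letter and add -ob.
The other patterns: stems ending in -d insert -as- after the first vowel; stems ending in -w add zu- … -um around the stem; stems ending in -h repeat the first consonant+vowel as a prefix.
So datog → datoob.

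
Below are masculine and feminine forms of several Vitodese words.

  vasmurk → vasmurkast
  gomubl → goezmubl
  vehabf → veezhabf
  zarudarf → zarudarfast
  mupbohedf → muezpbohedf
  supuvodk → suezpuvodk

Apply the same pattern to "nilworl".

nilworlast

vehabf and zarudarf both end in -f yet inflect differently (veezhabf, zarudarfast), so the final letter is not what conditions the rule; the second-to-last letter is.
"nilworl" has second-to-last letter 'r'. The stems whose second-to-last letter is 'r' (zarudarf → zarudarfast, vasmurk → vasmurkast) add -ast.
So nilworl → nilworlast.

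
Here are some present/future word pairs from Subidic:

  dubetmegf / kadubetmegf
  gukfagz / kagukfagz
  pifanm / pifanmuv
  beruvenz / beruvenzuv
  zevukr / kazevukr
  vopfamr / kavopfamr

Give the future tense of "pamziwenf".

pamziwenfuv

beruvenz and gukfagz both end in -z yet inflect differently (beruvenzuv, kagukfagz), so the final letter is not what conditions the rule; the second-to-last letter is.
"pamziwenf" has second-to-last letter 'n'. The stems whose second-to-last letter is 'n' (pifanm → pifanmuv, beruvenz → beruvenzuv) add -uv.
So pamziwenf → pamziwenfuv.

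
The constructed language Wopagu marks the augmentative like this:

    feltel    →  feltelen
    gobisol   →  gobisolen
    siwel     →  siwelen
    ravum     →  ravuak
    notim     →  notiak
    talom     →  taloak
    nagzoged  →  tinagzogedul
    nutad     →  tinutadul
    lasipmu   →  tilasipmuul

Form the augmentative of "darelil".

darelilen

"darelil" ends in -l. The stems ending in -l (feltel → feltelen, gobisol → gobisolen, siwel → siwelen) add -en.
So darelil → darelilen.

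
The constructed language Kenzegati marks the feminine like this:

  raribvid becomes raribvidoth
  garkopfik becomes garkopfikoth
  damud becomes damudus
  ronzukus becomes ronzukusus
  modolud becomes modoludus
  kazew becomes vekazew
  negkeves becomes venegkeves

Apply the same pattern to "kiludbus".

kiludbusus

"kiludbus" has last vowel 'u'. The stems whose last vowel is 'u' (damud → damudus, ronzukus → ronzukusus, modolud → modoludus) add -us.
So kiludbus → kiludbusus.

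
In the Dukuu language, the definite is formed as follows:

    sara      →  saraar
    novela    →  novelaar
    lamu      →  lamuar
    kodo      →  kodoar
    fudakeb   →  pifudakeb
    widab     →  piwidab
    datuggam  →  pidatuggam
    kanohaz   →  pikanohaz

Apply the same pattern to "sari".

sara and widab both have last vowel 'a' yet inflect differently (saraar, piwidab), so the last vowel is not what conditions the rule; whether the stem ends in a vowel or a consonant is.
"sari" ends in a vowel. The stems ending in a vowel (sara → saraar, novela → novelaar, lamu → lamuar) add -ar.
The other pattern: stems ending in a consonant add the prefix pi-.
So sari → sariar.

sariar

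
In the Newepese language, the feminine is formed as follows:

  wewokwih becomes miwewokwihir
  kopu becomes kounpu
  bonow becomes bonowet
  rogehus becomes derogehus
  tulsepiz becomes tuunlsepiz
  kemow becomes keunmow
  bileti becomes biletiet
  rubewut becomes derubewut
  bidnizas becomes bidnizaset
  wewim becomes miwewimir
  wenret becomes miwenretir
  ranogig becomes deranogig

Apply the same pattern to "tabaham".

kemow and bonow both end in -w yet inflect differently (keunmow, bonowet), so the final letter is not what conditions the rule; the first letter is.
"tabaham" begins with t-. The one such stem in the data (tulsepiz → tuunlsepiz) inserts -un- after the first vowel (as do kopu, kemow), so the same rule applies.
The other patterns: stems beginning with b- add -et; stems beginning with r- add the prefix de-; stems beginning with w- add mi- … -ir around the stem.
So tabaham → taunbaham.

taunbaham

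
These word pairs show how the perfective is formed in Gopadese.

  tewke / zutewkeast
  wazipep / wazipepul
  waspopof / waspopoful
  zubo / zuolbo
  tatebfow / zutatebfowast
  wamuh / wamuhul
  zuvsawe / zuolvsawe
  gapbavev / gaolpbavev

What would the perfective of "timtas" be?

"timtas" begins with t-. The stems beginning with t- (tewke → zutewkeast, tatebfow → zutatebfowast) add zu- … -ast around the stem.
So timtas → zutimtasast.

zutimtasast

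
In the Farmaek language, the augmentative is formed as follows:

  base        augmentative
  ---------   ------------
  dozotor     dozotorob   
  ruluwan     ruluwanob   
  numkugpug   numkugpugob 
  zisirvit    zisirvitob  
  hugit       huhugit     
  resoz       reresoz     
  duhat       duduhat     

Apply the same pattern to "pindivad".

zisirvit and hugit both end in -t yet inflect differently (zisirvitob, huhugit), so the final letter is not what conditions the rule; the number of vowels is.
"pindivad" has 3 vowels. The stems with 3 vowels (dozotor → dozotorob, ruluwan → ruluwanob, numkugpug → numkugpugob) add -ob.
So pindivad → pindivadob.

pindivadob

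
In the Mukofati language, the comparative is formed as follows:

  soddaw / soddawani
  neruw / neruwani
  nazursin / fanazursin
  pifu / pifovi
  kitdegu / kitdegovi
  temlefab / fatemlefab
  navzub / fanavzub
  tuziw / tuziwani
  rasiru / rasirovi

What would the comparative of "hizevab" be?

pifu and neruw both have last vowel 'u' yet inflect differently (pifovi, neruwani), so the last vowel is not what conditions the rule; the final letter is.
"hizevab" ends in -b. The stems ending in -b (temlefab → fatemlefab, navzub → fanavzub) add the prefix fa-.
The other patterns: stems ending in -u drop the final letter and add -ovi; stems ending in -w add -ani.
So hizevab → fahizevab.

fahizevab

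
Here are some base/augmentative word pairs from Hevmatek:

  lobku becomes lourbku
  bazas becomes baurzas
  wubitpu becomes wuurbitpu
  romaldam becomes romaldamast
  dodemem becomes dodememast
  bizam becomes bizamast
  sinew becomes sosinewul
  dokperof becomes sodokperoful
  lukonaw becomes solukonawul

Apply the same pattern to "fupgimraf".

bazas and romaldam both have last vowel 'a' yet inflect differently (baurzas, romaldamast), so the last vowel is not what conditions the rule; the final letter is.
"fupgimraf" ends in -f. The one such stem in the data (dokperof → sodokperoful) adds so- … -ul around the stem, so the same rule applies.
The other patterns: stems ending in -s or -u insert -ur- after the first vowel; stems ending in -m add -ast.
So fupgimraf → sofupgimraful.

sofupgimraful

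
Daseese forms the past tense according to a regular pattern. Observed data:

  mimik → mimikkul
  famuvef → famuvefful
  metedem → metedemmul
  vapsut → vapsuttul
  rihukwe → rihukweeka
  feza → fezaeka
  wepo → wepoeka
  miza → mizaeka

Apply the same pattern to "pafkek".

famuvef and rihukwe both have last vowel 'e' yet inflect differently (famuvefful, rihukweeka), so the last vowel is not what conditions the rule; whether the stem ends in a vowel or a consonant is.
"pafkek" ends in a consonant. The stems ending in a consonant (mimik → mimikkul, famuvef → famuvefful, metedem → metedemmul) double the final consonant and add -ul.
So pafkek → pafkekkul.

pafkekkul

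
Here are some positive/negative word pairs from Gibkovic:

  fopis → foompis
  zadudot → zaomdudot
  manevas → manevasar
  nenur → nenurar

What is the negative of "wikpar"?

fopis and manevas both end in -s yet inflect differently (foompis, manevasar), so the final letter is not what conditions the rule; the last vowel is.
"wikpar" has last vowel 'a'. The one such stem in the data (manevas → manevasar) adds -ar, so the same rule applies.
So wikpar → wikparar.

wikparar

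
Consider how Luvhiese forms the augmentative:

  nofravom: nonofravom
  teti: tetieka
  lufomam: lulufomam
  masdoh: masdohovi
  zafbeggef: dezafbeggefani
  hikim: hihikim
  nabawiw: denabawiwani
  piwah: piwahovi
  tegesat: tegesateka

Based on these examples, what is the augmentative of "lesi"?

lesieka

hikim and nabawiw both have last vowel 'i' yet inflect differently (hihikim, denabawiwani), so the last vowel is not what conditions the rule; the final letter is.
"lesi" ends in -i. The one such stem in the data (teti → tetieka) adds -eka, so the same rule applies.
The other patterns: stems ending in -m repeat the first consonant+vowel as a prefix; stems ending in -f or -w add de- … -ani around the stem; stems ending in -h add -ovi.
So lesi → lesieka.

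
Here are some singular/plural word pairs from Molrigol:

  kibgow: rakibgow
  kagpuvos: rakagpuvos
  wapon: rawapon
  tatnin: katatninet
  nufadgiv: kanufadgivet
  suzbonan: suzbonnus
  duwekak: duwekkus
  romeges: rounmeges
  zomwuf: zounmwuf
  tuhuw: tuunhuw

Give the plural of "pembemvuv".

peunmbemvuv

wapon and tatnin both end in -n yet inflect differently (rawapon, katatninet), so the final letter is not what conditions the rule; the last vowel is.
"pembemvuv" has last vowel 'u'. The stems whose last vowel is 'u' (zomwuf → zounmwuf, tuhuw → tuunhuw) insert -un- after the first vowel.
So pembemvuv → peunmbemvuv.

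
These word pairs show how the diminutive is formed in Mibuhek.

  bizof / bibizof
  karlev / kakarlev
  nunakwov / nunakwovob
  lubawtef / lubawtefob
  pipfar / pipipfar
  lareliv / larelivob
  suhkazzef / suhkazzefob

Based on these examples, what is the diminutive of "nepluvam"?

nepluvamob

karlev and nunakwov both end in -v yet inflect differently (kakarlev, nunakwovob), so the final letter is not what conditions the rule; the number of vowels is.
"nepluvam" has 3 vowels. The stems with 3 vowels (nunakwov → nunakwovob, suhkazzef → suhkazzefob, lareliv → larelivob) add -ob.
So nepluvam → nepluvamob.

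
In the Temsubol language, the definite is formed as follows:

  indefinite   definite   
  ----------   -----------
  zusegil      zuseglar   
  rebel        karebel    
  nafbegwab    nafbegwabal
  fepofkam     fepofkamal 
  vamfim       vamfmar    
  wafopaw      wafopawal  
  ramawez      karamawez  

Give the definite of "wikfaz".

rebel and zusegil both end in -l yet inflect differently (karebel, zuseglar), so the final letter is not what conditions the rule; the last vowel is.
"wikfaz" has last vowel 'a'. The stems whose last vowel is 'a' (wafopaw → wafopawal, nafbegwab → nafbegwabal, fepofkam → fepofkamal) add -al.
The other patterns: stems whose last vowel is 'e' add the prefix ka-; stems whose last vowel is 'i' delete the last vowel and add -ar.
So wikfaz → wikfazal.

wikfazal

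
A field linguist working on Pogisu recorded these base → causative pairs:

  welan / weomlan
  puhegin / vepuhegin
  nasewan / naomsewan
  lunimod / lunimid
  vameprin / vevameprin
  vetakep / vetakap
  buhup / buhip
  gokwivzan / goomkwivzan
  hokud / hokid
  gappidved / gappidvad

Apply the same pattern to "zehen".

zehan

puhegin and welan both end in -n yet inflect differently (vepuhegin, weomlan), so the final letter is not what conditions the rule; the last vowel is.
"zehen" has last vowel 'e'. The stems whose last vowel is 'e' (vetakep → vetakap, gappidved → gappidvad) change the last vowel to 'a'.
So zehen → zehan.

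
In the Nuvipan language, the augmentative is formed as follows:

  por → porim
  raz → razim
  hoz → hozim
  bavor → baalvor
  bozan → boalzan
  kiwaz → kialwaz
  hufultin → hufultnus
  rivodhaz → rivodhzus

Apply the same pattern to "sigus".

sialgus

por and bavor both end in -r yet inflect differently (porim, baalvor), so the final letter is not what conditions the rule; the number of vowels is.
"sigus" has 2 vowels. The stems with 2 vowels (bavor → baalvor, bozan → boalzan, kiwaz → kialwaz) insert -al- after the first vowel.
The other patterns: stems with 1 vowel add -im; stems with 3 vowels delete the last vowel and add -us.
So sigus → sialgus.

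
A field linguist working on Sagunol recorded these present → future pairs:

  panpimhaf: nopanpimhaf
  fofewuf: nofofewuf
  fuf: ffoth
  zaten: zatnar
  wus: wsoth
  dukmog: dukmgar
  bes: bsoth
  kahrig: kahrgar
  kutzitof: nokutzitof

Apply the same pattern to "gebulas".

fuf and kutzitof both end in -f yet inflect differently (ffoth, nokutzitof), so the final letter is not what conditions the rule; the number of vowels is.
"gebulas" has 3 vowels. The stems with 3 vowels (kutzitof → nokutzitof, fofewuf → nofofewuf, panpimhaf → nopanpimhaf) add the prefix no-.
So gebulas → nogebulas.

nogebulas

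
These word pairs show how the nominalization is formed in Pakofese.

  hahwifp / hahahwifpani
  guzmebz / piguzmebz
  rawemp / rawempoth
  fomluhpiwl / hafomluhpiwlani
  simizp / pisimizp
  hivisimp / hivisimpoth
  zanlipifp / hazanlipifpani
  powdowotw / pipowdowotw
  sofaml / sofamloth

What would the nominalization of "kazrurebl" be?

pikazrurebl

hivisimp and zanlipifp both end in -p yet inflect differently (hivisimpoth, hazanlipifpani), so the final letter is not what conditions the rule; the second-to-last letter is.
"kazrurebl" has second-to-last letter 'b'. The one such stem in the data (guzmebz → piguzmebz) adds the prefix pi-, so the same rule applies.
So kazrurebl → pikazrurebl.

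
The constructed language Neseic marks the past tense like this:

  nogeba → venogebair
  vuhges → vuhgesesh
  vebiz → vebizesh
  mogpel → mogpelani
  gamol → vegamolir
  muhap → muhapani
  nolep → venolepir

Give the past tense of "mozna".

moznaani

muhap and nolep both end in -p yet inflect differently (muhapani, venolepir), so the final letter is not what conditions the rule; the first letter is.
"mozna" begins with m-. The stems beginning with m- (muhap → muhapani, mogpel → mogpelani) add -ani.
The other patterns: stems beginning with v- add -esh; stems beginning with g- or n- add ve- … -ir around the stem.
So mozna → moznaani.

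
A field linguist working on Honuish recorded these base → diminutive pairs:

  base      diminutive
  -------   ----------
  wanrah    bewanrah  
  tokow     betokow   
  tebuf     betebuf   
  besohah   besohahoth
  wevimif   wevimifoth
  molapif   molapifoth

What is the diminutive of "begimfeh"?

begimfehoth

"begimfeh" has 3 vowels. The stems with 3 vowels (besohah → besohahoth, wevimif → wevimifoth, molapif → molapifoth) add -oth.
The other pattern: stems with 2 vowels add the prefix be-.
So begimfeh → begimfehoth.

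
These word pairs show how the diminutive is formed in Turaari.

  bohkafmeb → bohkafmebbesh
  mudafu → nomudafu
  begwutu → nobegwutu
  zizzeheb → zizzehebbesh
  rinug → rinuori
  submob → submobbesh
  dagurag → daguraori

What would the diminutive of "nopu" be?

begwutu and rinug both have last vowel 'u' yet inflect differently (nobegwutu, rinuori), so the last vowel is not what conditions the rule; the final letter is.
"nopu" ends in -u. The stems ending in -u (begwutu → nobegwutu, mudafu → nomudafu) add the prefix no-.
So nopu → nonopu.

nonopu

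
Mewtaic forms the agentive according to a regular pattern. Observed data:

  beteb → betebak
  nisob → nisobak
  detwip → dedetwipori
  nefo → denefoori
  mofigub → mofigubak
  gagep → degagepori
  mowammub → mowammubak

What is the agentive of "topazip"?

"topazip" ends in -p. The stems ending in -p (gagep → degagepori, detwip → dedetwipori) add de- … -ori around the stem.
So topazip → detopazipori.

detopazipori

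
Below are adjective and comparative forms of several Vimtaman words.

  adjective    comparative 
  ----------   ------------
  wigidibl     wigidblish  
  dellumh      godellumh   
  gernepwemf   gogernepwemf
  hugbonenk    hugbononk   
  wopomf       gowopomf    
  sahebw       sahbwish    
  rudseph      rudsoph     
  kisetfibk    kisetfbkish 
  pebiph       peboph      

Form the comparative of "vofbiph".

"vofbiph" has second-to-last letter 'p'. The stems whose second-to-last letter is 'p' (pebiph → peboph, rudseph → rudsoph) change the last vowel to 'o'.
So vofbiph → vofboph.

vofboph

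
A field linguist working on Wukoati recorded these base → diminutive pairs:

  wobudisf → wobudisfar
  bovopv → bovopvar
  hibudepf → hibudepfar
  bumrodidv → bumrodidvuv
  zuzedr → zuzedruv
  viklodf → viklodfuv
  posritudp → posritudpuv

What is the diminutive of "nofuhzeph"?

nofuhzephar

hibudepf and viklodf both end in -f yet inflect differently (hibudepfar, viklodfuv), so the final letter is not what conditions the rule; the second-to-last letter is.
"nofuhzeph" has second-to-last letter 'p'. The stems whose second-to-last letter is 'p' (bovopv → bovopvar, hibudepf → hibudepfar) add -ar.
The other pattern: stems whose second-to-last letter is 'd' add -uv.
So nofuhzeph → nofuhzephar.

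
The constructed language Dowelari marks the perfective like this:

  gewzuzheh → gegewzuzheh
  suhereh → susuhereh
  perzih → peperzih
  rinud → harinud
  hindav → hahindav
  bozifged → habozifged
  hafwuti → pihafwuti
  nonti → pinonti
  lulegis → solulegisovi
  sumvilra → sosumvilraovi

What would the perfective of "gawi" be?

pigawi

"gawi" ends in -i. The stems ending in -i (hafwuti → pihafwuti, nonti → pinonti) add the prefix pi-.
So gawi → pigawi.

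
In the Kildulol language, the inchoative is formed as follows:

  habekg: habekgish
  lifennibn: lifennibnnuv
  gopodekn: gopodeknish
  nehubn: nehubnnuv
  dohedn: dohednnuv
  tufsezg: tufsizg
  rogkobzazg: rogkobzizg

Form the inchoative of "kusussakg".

kusussakgish

habekg and rogkobzazg both end in -g yet inflect differently (habekgish, rogkobzizg), so the final letter is not what conditions the rule; the second-to-last letter is.
"kusussakg" has second-to-last letter 'k'. The stems whose second-to-last letter is 'k' (gopodekn → gopodeknish, habekg → habekgish) add -ish.
So kusussakg → kusussakgish.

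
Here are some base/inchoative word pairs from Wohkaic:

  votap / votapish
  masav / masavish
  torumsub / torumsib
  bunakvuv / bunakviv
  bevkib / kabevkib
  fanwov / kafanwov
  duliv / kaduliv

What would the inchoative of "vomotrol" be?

"vomotrol" has last vowel 'o'. The one such stem in the data (fanwov → kafanwov) adds the prefix ka-, so the same rule applies.
The other patterns: stems whose last vowel is 'a' add -ish; stems whose last vowel is 'u' change the last vowel to 'i'.
So vomotrol → kavomotrol.

kavomotrol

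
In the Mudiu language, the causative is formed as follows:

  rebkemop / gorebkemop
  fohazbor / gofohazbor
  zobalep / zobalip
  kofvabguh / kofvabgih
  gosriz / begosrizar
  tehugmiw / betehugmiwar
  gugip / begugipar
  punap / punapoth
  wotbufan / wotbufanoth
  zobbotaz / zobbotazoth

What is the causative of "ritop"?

goritop

rebkemop and zobalep both end in -p yet inflect differently (gorebkemop, zobalip), so the final letter is not what conditions the rule; the last vowel is.
"ritop" has last vowel 'o'. The stems whose last vowel is 'o' (rebkemop → gorebkemop, fohazbor → gofohazbor) add the prefix go-.
So ritop → goritop.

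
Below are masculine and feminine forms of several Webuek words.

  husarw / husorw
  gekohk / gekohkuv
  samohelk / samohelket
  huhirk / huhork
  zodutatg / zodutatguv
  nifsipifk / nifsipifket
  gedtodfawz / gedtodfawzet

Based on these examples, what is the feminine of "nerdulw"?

nerdulwet

huhirk and gekohk both end in -k yet inflect differently (huhork, gekohkuv), so the final letter is not what conditions the rule; the second-to-last letter is.
"nerdulw" has second-to-last letter 'l'. The one such stem in the data (samohelk → samohelket) adds -et, so the same rule applies.
The other patterns: stems whose second-to-last letter is 'r' change the last vowel to 'o'; stems whose second-to-last letter is 'h' or 't' add -uv.
So nerdulw → nerdulwet.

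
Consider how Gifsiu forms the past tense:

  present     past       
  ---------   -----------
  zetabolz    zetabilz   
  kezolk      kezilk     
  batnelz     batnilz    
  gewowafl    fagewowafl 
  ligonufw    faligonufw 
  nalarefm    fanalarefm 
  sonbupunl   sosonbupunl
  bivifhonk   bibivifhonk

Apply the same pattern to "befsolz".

befsilz

gewowafl and sonbupunl both end in -l yet inflect differently (fagewowafl, sosonbupunl), so the final letter is not what conditions the rule; the second-to-last letter is.
"befsolz" has second-to-last letter 'l'. The stems whose second-to-last letter is 'l' (zetabolz → zetabilz, kezolk → kezilk, batnelz → batnilz) change the last vowel to 'i'.
So befsolz → befsilz.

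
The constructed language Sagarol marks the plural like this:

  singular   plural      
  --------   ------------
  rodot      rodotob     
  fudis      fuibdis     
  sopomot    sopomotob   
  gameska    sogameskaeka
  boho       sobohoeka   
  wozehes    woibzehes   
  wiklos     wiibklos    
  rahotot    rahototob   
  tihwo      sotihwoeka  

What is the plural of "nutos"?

wiklos and sopomot both have last vowel 'o' yet inflect differently (wiibklos, sopomotob), so the last vowel is not what conditions the rule; the final letter is.
"nutos" ends in -s. The stems ending in -s (fudis → fuibdis, wozehes → woibzehes, wiklos → wiibklos) insert -ib- after the first vowel.
So nutos → nuibtos.

nuibtos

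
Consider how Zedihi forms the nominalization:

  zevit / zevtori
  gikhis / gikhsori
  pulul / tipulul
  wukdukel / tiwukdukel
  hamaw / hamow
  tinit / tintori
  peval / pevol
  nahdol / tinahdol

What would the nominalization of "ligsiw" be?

ligswori

"ligsiw" has last vowel 'i'. The stems whose last vowel is 'i' (tinit → tintori, zevit → zevtori, gikhis → gikhsori) delete the last vowel and add -ori.
So ligsiw → ligswori.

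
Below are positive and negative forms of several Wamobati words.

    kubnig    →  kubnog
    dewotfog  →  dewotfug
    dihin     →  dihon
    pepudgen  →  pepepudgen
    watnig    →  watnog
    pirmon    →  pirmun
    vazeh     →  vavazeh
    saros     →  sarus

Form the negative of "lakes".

lalakes

pepudgen and pirmon both end in -n yet inflect differently (pepepudgen, pirmun), so the final letter is not what conditions the rule; the last vowel is.
"lakes" has last vowel 'e'. The stems whose last vowel is 'e' (vazeh → vavazeh, pepudgen → pepepudgen) repeat the first consonant+vowel as a prefix.
The other patterns: stems whose last vowel is 'o' change the last vowel to 'u'; stems whose last vowel is 'i' change the last vowel to 'o'.
So lakes → lalakes.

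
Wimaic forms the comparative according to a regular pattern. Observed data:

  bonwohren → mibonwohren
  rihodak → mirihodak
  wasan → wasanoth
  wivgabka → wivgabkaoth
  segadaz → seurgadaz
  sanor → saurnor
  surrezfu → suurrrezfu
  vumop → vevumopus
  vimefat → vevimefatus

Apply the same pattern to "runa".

"runa" begins with r-. The one such stem in the data (rihodak → mirihodak) adds the prefix mi-, so the same rule applies.
The other patterns: stems beginning with w- add -oth; stems beginning with s- insert -ur- after the first vowel; stems beginning with v- add ve- … -us around the stem.
So runa → miruna.

miruna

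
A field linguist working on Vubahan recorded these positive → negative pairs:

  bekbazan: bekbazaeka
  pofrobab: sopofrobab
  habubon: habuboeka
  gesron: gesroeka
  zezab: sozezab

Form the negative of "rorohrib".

sororohrib

"rorohrib" ends in -b. The stems ending in -b (pofrobab → sopofrobab, zezab → sozezab) add the prefix so-.
So rorohrib → sororohrib.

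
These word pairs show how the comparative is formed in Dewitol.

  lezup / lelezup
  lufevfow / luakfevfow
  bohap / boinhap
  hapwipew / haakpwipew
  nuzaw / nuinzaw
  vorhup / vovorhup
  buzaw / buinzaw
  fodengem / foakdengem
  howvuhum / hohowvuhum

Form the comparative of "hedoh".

vorhup and bohap both end in -p yet inflect differently (vovorhup, boinhap), so the final letter is not what conditions the rule; the last vowel is.
"hedoh" has last vowel 'o'. The one such stem in the data (lufevfow → luakfevfow) inserts -ak- after the first vowel (as do hapwipew, fodengem), so the same rule applies.
The other patterns: stems whose last vowel is 'u' repeat the first consonant+vowel as a prefix; stems whose last vowel is 'a' insert -in- after the first vowel.
So hedoh → heakdoh.

heakdoh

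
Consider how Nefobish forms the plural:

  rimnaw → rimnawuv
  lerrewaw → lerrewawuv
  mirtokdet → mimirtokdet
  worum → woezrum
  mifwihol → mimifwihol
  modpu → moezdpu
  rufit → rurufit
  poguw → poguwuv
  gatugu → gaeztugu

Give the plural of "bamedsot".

babamedsot

poguw and modpu both have last vowel 'u' yet inflect differently (poguwuv, moezdpu), so the last vowel is not what conditions the rule; the final letter is.
"bamedsot" ends in -t. The stems ending in -t (rufit → rurufit, mirtokdet → mimirtokdet) repeat the first consonant+vowel as a prefix.
So bamedsot → babamedsot.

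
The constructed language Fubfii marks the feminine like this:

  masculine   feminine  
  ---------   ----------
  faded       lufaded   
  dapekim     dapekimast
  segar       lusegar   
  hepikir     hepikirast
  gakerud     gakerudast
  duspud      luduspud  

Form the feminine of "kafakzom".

"kafakzom" has 3 vowels. The stems with 3 vowels (hepikir → hepikirast, gakerud → gakerudast, dapekim → dapekimast) add -ast.
So kafakzom → kafakzomast.

kafakzomast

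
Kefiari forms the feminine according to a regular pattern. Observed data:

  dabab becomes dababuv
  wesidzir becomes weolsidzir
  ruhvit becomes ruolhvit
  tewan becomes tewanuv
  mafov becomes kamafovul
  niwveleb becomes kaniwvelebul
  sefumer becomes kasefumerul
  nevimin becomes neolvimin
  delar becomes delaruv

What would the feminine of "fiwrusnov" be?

kafiwrusnovul

tewan and nevimin both end in -n yet inflect differently (tewanuv, neolvimin), so the final letter is not what conditions the rule; the last vowel is.
"fiwrusnov" has last vowel 'o'. The one such stem in the data (mafov → kamafovul) adds ka- … -ul around the stem, so the same rule applies.
The other patterns: stems whose last vowel is 'a' add -uv; stems whose last vowel is 'i' insert -ol- after the first vowel.
So fiwrusnov → kafiwrusnovul.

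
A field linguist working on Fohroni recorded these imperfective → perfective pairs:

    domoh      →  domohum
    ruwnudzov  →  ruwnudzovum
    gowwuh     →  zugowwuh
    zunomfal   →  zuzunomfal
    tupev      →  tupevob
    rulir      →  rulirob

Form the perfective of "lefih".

lefihob

domoh and gowwuh both end in -h yet inflect differently (domohum, zugowwuh), so the final letter is not what conditions the rule; the last vowel is.
"lefih" has last vowel 'i'. The one such stem in the data (rulir → rulirob) adds -ob, so the same rule applies.
The other patterns: stems whose last vowel is 'o' add -um; stems whose last vowel is 'a' or 'u' add the prefix zu-.
So lefih → lefihob.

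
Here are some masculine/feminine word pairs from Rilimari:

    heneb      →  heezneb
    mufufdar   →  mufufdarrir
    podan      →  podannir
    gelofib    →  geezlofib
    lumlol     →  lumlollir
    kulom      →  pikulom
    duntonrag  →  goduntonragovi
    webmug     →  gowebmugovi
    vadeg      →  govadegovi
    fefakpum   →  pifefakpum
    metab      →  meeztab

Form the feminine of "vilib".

viezlib

heneb and vadeg both have last vowel 'e' yet inflect differently (heezneb, govadegovi), so the last vowel is not what conditions the rule; the final letter is.
"vilib" ends in -b. The stems ending in -b (heneb → heezneb, metab → meeztab, gelofib → geezlofib) insert -ez- after the first vowel.
The other patterns: stems ending in -m add the prefix pi-; stems ending in -g add go- … -ovi around the stem; stems ending in -l, -n or -r double the final consonant and add -ir.
So vilib → viezlib.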